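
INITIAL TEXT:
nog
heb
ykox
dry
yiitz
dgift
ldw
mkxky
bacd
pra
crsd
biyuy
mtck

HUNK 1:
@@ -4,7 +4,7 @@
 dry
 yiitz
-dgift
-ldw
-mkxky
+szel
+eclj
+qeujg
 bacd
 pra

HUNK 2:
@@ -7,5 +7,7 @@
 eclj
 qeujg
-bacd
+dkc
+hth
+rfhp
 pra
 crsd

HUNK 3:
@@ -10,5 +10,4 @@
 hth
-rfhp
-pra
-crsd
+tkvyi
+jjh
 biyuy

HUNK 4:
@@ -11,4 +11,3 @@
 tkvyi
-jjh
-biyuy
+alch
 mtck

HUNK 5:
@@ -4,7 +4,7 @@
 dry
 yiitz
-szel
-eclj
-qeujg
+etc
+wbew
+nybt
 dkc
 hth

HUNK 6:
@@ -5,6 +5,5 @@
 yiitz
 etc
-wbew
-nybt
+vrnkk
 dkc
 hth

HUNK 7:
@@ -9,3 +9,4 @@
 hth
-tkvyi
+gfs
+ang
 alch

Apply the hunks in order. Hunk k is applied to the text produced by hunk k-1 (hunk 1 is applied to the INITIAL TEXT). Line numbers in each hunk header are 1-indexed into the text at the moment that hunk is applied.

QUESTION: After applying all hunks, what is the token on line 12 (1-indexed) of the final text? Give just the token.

Answer: alch

Derivation:
Hunk 1: at line 4 remove [dgift,ldw,mkxky] add [szel,eclj,qeujg] -> 13 lines: nog heb ykox dry yiitz szel eclj qeujg bacd pra crsd biyuy mtck
Hunk 2: at line 7 remove [bacd] add [dkc,hth,rfhp] -> 15 lines: nog heb ykox dry yiitz szel eclj qeujg dkc hth rfhp pra crsd biyuy mtck
Hunk 3: at line 10 remove [rfhp,pra,crsd] add [tkvyi,jjh] -> 14 lines: nog heb ykox dry yiitz szel eclj qeujg dkc hth tkvyi jjh biyuy mtck
Hunk 4: at line 11 remove [jjh,biyuy] add [alch] -> 13 lines: nog heb ykox dry yiitz szel eclj qeujg dkc hth tkvyi alch mtck
Hunk 5: at line 4 remove [szel,eclj,qeujg] add [etc,wbew,nybt] -> 13 lines: nog heb ykox dry yiitz etc wbew nybt dkc hth tkvyi alch mtck
Hunk 6: at line 5 remove [wbew,nybt] add [vrnkk] -> 12 lines: nog heb ykox dry yiitz etc vrnkk dkc hth tkvyi alch mtck
Hunk 7: at line 9 remove [tkvyi] add [gfs,ang] -> 13 lines: nog heb ykox dry yiitz etc vrnkk dkc hth gfs ang alch mtck
Final line 12: alch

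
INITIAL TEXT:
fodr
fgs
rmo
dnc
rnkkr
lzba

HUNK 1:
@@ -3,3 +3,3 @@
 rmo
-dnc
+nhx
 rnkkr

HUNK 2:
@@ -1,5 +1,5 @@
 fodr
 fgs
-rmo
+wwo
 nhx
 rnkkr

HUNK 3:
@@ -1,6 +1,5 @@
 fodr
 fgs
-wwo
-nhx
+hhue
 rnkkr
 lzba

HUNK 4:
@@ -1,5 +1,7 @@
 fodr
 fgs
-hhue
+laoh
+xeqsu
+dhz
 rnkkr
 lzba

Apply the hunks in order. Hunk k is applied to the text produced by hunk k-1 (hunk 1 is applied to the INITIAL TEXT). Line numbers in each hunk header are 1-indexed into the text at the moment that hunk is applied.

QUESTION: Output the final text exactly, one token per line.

Answer: fodr
fgs
laoh
xeqsu
dhz
rnkkr
lzba

Derivation:
Hunk 1: at line 3 remove [dnc] add [nhx] -> 6 lines: fodr fgs rmo nhx rnkkr lzba
Hunk 2: at line 1 remove [rmo] add [wwo] -> 6 lines: fodr fgs wwo nhx rnkkr lzba
Hunk 3: at line 1 remove [wwo,nhx] add [hhue] -> 5 lines: fodr fgs hhue rnkkr lzba
Hunk 4: at line 1 remove [hhue] add [laoh,xeqsu,dhz] -> 7 lines: fodr fgs laoh xeqsu dhz rnkkr lzba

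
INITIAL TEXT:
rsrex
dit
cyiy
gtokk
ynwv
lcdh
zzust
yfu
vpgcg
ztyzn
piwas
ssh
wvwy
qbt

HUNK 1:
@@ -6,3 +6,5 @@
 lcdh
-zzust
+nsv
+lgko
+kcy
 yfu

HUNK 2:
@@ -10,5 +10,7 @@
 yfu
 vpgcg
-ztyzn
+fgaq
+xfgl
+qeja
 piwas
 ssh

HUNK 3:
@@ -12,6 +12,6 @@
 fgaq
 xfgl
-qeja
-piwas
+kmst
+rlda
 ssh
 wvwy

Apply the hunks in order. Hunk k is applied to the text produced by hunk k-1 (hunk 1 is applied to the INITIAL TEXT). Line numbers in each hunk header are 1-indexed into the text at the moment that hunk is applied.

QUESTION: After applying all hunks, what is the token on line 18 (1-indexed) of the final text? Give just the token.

Hunk 1: at line 6 remove [zzust] add [nsv,lgko,kcy] -> 16 lines: rsrex dit cyiy gtokk ynwv lcdh nsv lgko kcy yfu vpgcg ztyzn piwas ssh wvwy qbt
Hunk 2: at line 10 remove [ztyzn] add [fgaq,xfgl,qeja] -> 18 lines: rsrex dit cyiy gtokk ynwv lcdh nsv lgko kcy yfu vpgcg fgaq xfgl qeja piwas ssh wvwy qbt
Hunk 3: at line 12 remove [qeja,piwas] add [kmst,rlda] -> 18 lines: rsrex dit cyiy gtokk ynwv lcdh nsv lgko kcy yfu vpgcg fgaq xfgl kmst rlda ssh wvwy qbt
Final line 18: qbt

Answer: qbt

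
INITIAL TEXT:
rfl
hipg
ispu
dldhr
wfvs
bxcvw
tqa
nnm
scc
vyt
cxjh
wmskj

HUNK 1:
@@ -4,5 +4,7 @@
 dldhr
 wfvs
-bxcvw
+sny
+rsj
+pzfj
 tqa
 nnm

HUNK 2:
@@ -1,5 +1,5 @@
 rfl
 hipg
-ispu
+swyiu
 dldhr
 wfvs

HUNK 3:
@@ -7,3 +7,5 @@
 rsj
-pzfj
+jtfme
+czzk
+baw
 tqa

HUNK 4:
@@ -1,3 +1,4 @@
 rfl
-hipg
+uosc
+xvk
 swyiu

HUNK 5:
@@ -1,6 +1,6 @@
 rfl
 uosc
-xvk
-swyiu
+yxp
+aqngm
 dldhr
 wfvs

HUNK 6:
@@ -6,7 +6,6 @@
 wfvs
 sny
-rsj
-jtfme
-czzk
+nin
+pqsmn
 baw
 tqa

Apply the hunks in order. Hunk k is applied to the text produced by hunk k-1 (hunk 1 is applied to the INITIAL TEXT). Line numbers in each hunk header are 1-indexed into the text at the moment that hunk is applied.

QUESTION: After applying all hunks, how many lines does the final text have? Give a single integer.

Hunk 1: at line 4 remove [bxcvw] add [sny,rsj,pzfj] -> 14 lines: rfl hipg ispu dldhr wfvs sny rsj pzfj tqa nnm scc vyt cxjh wmskj
Hunk 2: at line 1 remove [ispu] add [swyiu] -> 14 lines: rfl hipg swyiu dldhr wfvs sny rsj pzfj tqa nnm scc vyt cxjh wmskj
Hunk 3: at line 7 remove [pzfj] add [jtfme,czzk,baw] -> 16 lines: rfl hipg swyiu dldhr wfvs sny rsj jtfme czzk baw tqa nnm scc vyt cxjh wmskj
Hunk 4: at line 1 remove [hipg] add [uosc,xvk] -> 17 lines: rfl uosc xvk swyiu dldhr wfvs sny rsj jtfme czzk baw tqa nnm scc vyt cxjh wmskj
Hunk 5: at line 1 remove [xvk,swyiu] add [yxp,aqngm] -> 17 lines: rfl uosc yxp aqngm dldhr wfvs sny rsj jtfme czzk baw tqa nnm scc vyt cxjh wmskj
Hunk 6: at line 6 remove [rsj,jtfme,czzk] add [nin,pqsmn] -> 16 lines: rfl uosc yxp aqngm dldhr wfvs sny nin pqsmn baw tqa nnm scc vyt cxjh wmskj
Final line count: 16

Answer: 16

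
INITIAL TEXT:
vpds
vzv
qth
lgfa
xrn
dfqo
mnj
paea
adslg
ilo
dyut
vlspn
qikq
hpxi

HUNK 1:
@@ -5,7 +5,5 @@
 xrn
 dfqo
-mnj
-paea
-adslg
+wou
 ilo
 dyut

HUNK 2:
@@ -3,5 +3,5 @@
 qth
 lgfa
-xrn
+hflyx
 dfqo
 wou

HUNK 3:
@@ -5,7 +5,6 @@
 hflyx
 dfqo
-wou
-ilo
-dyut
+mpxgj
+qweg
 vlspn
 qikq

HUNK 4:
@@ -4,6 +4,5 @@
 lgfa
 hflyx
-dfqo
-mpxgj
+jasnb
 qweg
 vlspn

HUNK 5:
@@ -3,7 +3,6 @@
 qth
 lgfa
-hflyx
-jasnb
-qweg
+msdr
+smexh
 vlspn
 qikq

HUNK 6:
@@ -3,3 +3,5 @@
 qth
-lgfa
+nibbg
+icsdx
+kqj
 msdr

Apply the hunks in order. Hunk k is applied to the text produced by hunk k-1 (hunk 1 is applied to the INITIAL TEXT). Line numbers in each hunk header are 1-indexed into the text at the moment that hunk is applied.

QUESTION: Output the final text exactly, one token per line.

Hunk 1: at line 5 remove [mnj,paea,adslg] add [wou] -> 12 lines: vpds vzv qth lgfa xrn dfqo wou ilo dyut vlspn qikq hpxi
Hunk 2: at line 3 remove [xrn] add [hflyx] -> 12 lines: vpds vzv qth lgfa hflyx dfqo wou ilo dyut vlspn qikq hpxi
Hunk 3: at line 5 remove [wou,ilo,dyut] add [mpxgj,qweg] -> 11 lines: vpds vzv qth lgfa hflyx dfqo mpxgj qweg vlspn qikq hpxi
Hunk 4: at line 4 remove [dfqo,mpxgj] add [jasnb] -> 10 lines: vpds vzv qth lgfa hflyx jasnb qweg vlspn qikq hpxi
Hunk 5: at line 3 remove [hflyx,jasnb,qweg] add [msdr,smexh] -> 9 lines: vpds vzv qth lgfa msdr smexh vlspn qikq hpxi
Hunk 6: at line 3 remove [lgfa] add [nibbg,icsdx,kqj] -> 11 lines: vpds vzv qth nibbg icsdx kqj msdr smexh vlspn qikq hpxi

Answer: vpds
vzv
qth
nibbg
icsdx
kqj
msdr
smexh
vlspn
qikq
hpxi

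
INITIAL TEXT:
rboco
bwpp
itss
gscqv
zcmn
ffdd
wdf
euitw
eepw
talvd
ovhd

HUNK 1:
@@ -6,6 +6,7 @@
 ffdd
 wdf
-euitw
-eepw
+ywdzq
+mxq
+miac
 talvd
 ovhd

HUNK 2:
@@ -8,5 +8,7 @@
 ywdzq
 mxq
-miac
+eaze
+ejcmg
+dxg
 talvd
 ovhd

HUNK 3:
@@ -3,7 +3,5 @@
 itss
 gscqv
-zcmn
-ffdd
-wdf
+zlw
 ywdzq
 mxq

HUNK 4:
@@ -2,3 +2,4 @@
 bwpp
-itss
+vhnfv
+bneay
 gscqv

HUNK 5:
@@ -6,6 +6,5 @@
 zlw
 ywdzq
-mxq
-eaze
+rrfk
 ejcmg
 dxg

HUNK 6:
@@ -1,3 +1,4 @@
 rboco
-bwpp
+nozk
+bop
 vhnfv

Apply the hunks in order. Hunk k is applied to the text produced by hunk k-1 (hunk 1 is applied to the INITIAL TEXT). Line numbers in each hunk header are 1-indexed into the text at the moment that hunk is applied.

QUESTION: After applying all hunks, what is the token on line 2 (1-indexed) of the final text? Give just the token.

Hunk 1: at line 6 remove [euitw,eepw] add [ywdzq,mxq,miac] -> 12 lines: rboco bwpp itss gscqv zcmn ffdd wdf ywdzq mxq miac talvd ovhd
Hunk 2: at line 8 remove [miac] add [eaze,ejcmg,dxg] -> 14 lines: rboco bwpp itss gscqv zcmn ffdd wdf ywdzq mxq eaze ejcmg dxg talvd ovhd
Hunk 3: at line 3 remove [zcmn,ffdd,wdf] add [zlw] -> 12 lines: rboco bwpp itss gscqv zlw ywdzq mxq eaze ejcmg dxg talvd ovhd
Hunk 4: at line 2 remove [itss] add [vhnfv,bneay] -> 13 lines: rboco bwpp vhnfv bneay gscqv zlw ywdzq mxq eaze ejcmg dxg talvd ovhd
Hunk 5: at line 6 remove [mxq,eaze] add [rrfk] -> 12 lines: rboco bwpp vhnfv bneay gscqv zlw ywdzq rrfk ejcmg dxg talvd ovhd
Hunk 6: at line 1 remove [bwpp] add [nozk,bop] -> 13 lines: rboco nozk bop vhnfv bneay gscqv zlw ywdzq rrfk ejcmg dxg talvd ovhd
Final line 2: nozk

Answer: nozk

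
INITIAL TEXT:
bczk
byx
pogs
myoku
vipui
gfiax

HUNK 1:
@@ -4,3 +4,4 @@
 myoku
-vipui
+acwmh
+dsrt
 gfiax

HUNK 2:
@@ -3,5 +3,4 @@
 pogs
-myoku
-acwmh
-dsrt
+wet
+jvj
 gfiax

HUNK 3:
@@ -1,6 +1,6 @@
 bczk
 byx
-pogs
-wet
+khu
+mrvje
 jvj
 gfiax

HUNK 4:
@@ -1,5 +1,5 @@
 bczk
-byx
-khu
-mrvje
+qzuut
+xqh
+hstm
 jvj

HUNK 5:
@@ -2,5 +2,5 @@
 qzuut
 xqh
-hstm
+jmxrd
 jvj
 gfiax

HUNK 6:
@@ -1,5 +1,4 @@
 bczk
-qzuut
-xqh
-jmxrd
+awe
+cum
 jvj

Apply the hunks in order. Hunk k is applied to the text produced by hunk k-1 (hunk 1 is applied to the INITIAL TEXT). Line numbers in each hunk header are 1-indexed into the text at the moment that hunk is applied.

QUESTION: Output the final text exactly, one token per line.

Answer: bczk
awe
cum
jvj
gfiax

Derivation:
Hunk 1: at line 4 remove [vipui] add [acwmh,dsrt] -> 7 lines: bczk byx pogs myoku acwmh dsrt gfiax
Hunk 2: at line 3 remove [myoku,acwmh,dsrt] add [wet,jvj] -> 6 lines: bczk byx pogs wet jvj gfiax
Hunk 3: at line 1 remove [pogs,wet] add [khu,mrvje] -> 6 lines: bczk byx khu mrvje jvj gfiax
Hunk 4: at line 1 remove [byx,khu,mrvje] add [qzuut,xqh,hstm] -> 6 lines: bczk qzuut xqh hstm jvj gfiax
Hunk 5: at line 2 remove [hstm] add [jmxrd] -> 6 lines: bczk qzuut xqh jmxrd jvj gfiax
Hunk 6: at line 1 remove [qzuut,xqh,jmxrd] add [awe,cum] -> 5 lines: bczk awe cum jvj gfiax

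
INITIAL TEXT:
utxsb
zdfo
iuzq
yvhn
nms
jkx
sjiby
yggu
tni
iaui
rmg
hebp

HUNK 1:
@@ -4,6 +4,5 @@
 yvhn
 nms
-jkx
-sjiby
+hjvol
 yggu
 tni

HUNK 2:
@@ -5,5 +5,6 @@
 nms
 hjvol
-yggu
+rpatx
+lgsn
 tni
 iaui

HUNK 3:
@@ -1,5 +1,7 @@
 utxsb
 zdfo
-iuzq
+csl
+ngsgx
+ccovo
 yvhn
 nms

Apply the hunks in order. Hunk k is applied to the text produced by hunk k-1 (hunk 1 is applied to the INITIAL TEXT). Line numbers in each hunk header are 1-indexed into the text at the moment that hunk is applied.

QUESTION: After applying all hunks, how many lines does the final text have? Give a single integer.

Hunk 1: at line 4 remove [jkx,sjiby] add [hjvol] -> 11 lines: utxsb zdfo iuzq yvhn nms hjvol yggu tni iaui rmg hebp
Hunk 2: at line 5 remove [yggu] add [rpatx,lgsn] -> 12 lines: utxsb zdfo iuzq yvhn nms hjvol rpatx lgsn tni iaui rmg hebp
Hunk 3: at line 1 remove [iuzq] add [csl,ngsgx,ccovo] -> 14 lines: utxsb zdfo csl ngsgx ccovo yvhn nms hjvol rpatx lgsn tni iaui rmg hebp
Final line count: 14

Answer: 14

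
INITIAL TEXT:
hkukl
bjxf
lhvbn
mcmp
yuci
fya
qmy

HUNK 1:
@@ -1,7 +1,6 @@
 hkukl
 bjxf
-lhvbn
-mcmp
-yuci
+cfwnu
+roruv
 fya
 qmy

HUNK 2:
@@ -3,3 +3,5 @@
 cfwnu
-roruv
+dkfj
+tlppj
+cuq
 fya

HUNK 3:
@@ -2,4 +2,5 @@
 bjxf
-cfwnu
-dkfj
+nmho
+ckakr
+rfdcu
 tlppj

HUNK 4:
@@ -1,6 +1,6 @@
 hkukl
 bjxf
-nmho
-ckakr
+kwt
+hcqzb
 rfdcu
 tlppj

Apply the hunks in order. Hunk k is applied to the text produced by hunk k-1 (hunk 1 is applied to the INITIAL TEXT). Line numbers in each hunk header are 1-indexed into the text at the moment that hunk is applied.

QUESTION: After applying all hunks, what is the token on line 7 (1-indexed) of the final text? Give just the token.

Answer: cuq

Derivation:
Hunk 1: at line 1 remove [lhvbn,mcmp,yuci] add [cfwnu,roruv] -> 6 lines: hkukl bjxf cfwnu roruv fya qmy
Hunk 2: at line 3 remove [roruv] add [dkfj,tlppj,cuq] -> 8 lines: hkukl bjxf cfwnu dkfj tlppj cuq fya qmy
Hunk 3: at line 2 remove [cfwnu,dkfj] add [nmho,ckakr,rfdcu] -> 9 lines: hkukl bjxf nmho ckakr rfdcu tlppj cuq fya qmy
Hunk 4: at line 1 remove [nmho,ckakr] add [kwt,hcqzb] -> 9 lines: hkukl bjxf kwt hcqzb rfdcu tlppj cuq fya qmy
Final line 7: cuq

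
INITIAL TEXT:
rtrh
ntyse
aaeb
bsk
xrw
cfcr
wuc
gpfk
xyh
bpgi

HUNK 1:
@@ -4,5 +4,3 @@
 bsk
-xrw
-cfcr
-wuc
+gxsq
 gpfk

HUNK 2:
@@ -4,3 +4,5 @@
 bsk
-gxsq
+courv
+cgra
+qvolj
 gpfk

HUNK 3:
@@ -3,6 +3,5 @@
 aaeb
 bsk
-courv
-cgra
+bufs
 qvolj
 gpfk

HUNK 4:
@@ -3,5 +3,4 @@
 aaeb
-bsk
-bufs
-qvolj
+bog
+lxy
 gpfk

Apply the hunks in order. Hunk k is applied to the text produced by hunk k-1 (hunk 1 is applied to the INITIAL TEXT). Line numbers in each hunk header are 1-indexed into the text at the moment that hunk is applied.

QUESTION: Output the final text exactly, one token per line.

Hunk 1: at line 4 remove [xrw,cfcr,wuc] add [gxsq] -> 8 lines: rtrh ntyse aaeb bsk gxsq gpfk xyh bpgi
Hunk 2: at line 4 remove [gxsq] add [courv,cgra,qvolj] -> 10 lines: rtrh ntyse aaeb bsk courv cgra qvolj gpfk xyh bpgi
Hunk 3: at line 3 remove [courv,cgra] add [bufs] -> 9 lines: rtrh ntyse aaeb bsk bufs qvolj gpfk xyh bpgi
Hunk 4: at line 3 remove [bsk,bufs,qvolj] add [bog,lxy] -> 8 lines: rtrh ntyse aaeb bog lxy gpfk xyh bpgi

Answer: rtrh
ntyse
aaeb
bog
lxy
gpfk
xyh
bpgi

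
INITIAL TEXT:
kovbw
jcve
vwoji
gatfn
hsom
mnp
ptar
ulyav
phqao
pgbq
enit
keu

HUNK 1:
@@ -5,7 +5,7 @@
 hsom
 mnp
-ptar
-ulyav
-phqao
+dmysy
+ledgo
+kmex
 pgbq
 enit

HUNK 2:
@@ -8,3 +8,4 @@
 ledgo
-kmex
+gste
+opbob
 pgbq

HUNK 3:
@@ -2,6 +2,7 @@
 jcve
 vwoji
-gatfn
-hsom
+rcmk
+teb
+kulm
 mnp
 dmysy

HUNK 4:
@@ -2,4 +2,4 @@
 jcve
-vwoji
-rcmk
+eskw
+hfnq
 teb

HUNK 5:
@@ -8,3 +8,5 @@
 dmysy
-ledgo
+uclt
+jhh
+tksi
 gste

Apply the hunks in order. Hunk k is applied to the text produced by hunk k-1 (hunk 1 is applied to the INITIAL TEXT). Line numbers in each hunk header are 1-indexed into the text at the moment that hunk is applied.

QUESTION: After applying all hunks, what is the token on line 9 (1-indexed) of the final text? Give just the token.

Hunk 1: at line 5 remove [ptar,ulyav,phqao] add [dmysy,ledgo,kmex] -> 12 lines: kovbw jcve vwoji gatfn hsom mnp dmysy ledgo kmex pgbq enit keu
Hunk 2: at line 8 remove [kmex] add [gste,opbob] -> 13 lines: kovbw jcve vwoji gatfn hsom mnp dmysy ledgo gste opbob pgbq enit keu
Hunk 3: at line 2 remove [gatfn,hsom] add [rcmk,teb,kulm] -> 14 lines: kovbw jcve vwoji rcmk teb kulm mnp dmysy ledgo gste opbob pgbq enit keu
Hunk 4: at line 2 remove [vwoji,rcmk] add [eskw,hfnq] -> 14 lines: kovbw jcve eskw hfnq teb kulm mnp dmysy ledgo gste opbob pgbq enit keu
Hunk 5: at line 8 remove [ledgo] add [uclt,jhh,tksi] -> 16 lines: kovbw jcve eskw hfnq teb kulm mnp dmysy uclt jhh tksi gste opbob pgbq enit keu
Final line 9: uclt

Answer: uclt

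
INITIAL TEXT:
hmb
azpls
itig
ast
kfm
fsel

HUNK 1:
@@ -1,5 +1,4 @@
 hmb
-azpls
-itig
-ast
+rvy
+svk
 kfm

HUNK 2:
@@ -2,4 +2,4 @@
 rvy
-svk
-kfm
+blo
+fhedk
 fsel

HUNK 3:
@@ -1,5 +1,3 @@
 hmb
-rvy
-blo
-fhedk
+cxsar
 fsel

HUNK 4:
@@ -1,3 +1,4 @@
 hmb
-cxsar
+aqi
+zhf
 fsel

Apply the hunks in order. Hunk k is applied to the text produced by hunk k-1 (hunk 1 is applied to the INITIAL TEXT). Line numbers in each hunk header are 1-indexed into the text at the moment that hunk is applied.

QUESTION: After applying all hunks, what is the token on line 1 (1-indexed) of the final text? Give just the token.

Hunk 1: at line 1 remove [azpls,itig,ast] add [rvy,svk] -> 5 lines: hmb rvy svk kfm fsel
Hunk 2: at line 2 remove [svk,kfm] add [blo,fhedk] -> 5 lines: hmb rvy blo fhedk fsel
Hunk 3: at line 1 remove [rvy,blo,fhedk] add [cxsar] -> 3 lines: hmb cxsar fsel
Hunk 4: at line 1 remove [cxsar] add [aqi,zhf] -> 4 lines: hmb aqi zhf fsel
Final line 1: hmb

Answer: hmb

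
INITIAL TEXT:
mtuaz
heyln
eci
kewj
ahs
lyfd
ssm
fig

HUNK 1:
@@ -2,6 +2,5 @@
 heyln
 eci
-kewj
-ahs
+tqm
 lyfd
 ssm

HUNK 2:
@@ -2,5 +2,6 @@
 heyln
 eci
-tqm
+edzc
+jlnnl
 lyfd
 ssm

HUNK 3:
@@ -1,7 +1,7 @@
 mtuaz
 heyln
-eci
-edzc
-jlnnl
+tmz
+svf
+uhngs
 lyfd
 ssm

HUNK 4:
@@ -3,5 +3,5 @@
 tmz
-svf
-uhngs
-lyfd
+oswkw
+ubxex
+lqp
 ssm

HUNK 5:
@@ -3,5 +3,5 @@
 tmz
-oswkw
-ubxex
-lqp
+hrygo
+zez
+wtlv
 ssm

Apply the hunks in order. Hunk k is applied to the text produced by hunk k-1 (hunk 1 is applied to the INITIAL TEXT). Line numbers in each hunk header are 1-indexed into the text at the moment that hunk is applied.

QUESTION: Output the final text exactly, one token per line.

Hunk 1: at line 2 remove [kewj,ahs] add [tqm] -> 7 lines: mtuaz heyln eci tqm lyfd ssm fig
Hunk 2: at line 2 remove [tqm] add [edzc,jlnnl] -> 8 lines: mtuaz heyln eci edzc jlnnl lyfd ssm fig
Hunk 3: at line 1 remove [eci,edzc,jlnnl] add [tmz,svf,uhngs] -> 8 lines: mtuaz heyln tmz svf uhngs lyfd ssm fig
Hunk 4: at line 3 remove [svf,uhngs,lyfd] add [oswkw,ubxex,lqp] -> 8 lines: mtuaz heyln tmz oswkw ubxex lqp ssm fig
Hunk 5: at line 3 remove [oswkw,ubxex,lqp] add [hrygo,zez,wtlv] -> 8 lines: mtuaz heyln tmz hrygo zez wtlv ssm fig

Answer: mtuaz
heyln
tmz
hrygo
zez
wtlv
ssm
fig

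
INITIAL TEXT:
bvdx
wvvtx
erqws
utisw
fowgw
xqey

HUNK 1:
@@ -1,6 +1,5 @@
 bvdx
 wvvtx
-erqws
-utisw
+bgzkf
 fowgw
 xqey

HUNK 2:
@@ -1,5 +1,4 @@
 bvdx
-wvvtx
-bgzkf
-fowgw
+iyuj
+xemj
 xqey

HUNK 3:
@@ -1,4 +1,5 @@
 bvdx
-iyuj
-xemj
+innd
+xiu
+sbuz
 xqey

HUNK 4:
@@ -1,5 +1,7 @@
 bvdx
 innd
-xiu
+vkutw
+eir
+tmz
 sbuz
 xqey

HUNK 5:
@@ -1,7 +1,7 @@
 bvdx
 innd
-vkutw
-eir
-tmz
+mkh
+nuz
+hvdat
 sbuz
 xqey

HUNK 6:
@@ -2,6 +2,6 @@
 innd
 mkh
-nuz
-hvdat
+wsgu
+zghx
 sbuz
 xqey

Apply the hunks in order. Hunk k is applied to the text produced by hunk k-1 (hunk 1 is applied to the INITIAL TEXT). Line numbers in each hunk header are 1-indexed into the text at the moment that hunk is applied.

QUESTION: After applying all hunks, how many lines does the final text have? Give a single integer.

Hunk 1: at line 1 remove [erqws,utisw] add [bgzkf] -> 5 lines: bvdx wvvtx bgzkf fowgw xqey
Hunk 2: at line 1 remove [wvvtx,bgzkf,fowgw] add [iyuj,xemj] -> 4 lines: bvdx iyuj xemj xqey
Hunk 3: at line 1 remove [iyuj,xemj] add [innd,xiu,sbuz] -> 5 lines: bvdx innd xiu sbuz xqey
Hunk 4: at line 1 remove [xiu] add [vkutw,eir,tmz] -> 7 lines: bvdx innd vkutw eir tmz sbuz xqey
Hunk 5: at line 1 remove [vkutw,eir,tmz] add [mkh,nuz,hvdat] -> 7 lines: bvdx innd mkh nuz hvdat sbuz xqey
Hunk 6: at line 2 remove [nuz,hvdat] add [wsgu,zghx] -> 7 lines: bvdx innd mkh wsgu zghx sbuz xqey
Final line count: 7

Answer: 7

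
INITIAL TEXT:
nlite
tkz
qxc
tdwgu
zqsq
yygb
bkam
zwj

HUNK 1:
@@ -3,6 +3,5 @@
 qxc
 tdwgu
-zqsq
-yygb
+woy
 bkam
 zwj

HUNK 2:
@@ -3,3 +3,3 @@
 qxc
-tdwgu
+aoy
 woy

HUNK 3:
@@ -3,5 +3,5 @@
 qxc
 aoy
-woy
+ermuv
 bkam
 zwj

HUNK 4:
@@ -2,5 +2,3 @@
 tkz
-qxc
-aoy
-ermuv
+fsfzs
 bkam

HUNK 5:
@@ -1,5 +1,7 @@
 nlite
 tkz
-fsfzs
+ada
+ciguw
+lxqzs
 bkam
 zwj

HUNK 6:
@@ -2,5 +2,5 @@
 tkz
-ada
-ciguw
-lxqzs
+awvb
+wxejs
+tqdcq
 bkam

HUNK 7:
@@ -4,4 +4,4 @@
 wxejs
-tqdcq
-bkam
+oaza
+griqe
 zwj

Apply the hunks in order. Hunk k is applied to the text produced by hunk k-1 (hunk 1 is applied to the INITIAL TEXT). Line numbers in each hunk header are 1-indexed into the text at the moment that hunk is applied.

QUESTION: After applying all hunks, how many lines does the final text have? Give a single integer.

Hunk 1: at line 3 remove [zqsq,yygb] add [woy] -> 7 lines: nlite tkz qxc tdwgu woy bkam zwj
Hunk 2: at line 3 remove [tdwgu] add [aoy] -> 7 lines: nlite tkz qxc aoy woy bkam zwj
Hunk 3: at line 3 remove [woy] add [ermuv] -> 7 lines: nlite tkz qxc aoy ermuv bkam zwj
Hunk 4: at line 2 remove [qxc,aoy,ermuv] add [fsfzs] -> 5 lines: nlite tkz fsfzs bkam zwj
Hunk 5: at line 1 remove [fsfzs] add [ada,ciguw,lxqzs] -> 7 lines: nlite tkz ada ciguw lxqzs bkam zwj
Hunk 6: at line 2 remove [ada,ciguw,lxqzs] add [awvb,wxejs,tqdcq] -> 7 lines: nlite tkz awvb wxejs tqdcq bkam zwj
Hunk 7: at line 4 remove [tqdcq,bkam] add [oaza,griqe] -> 7 lines: nlite tkz awvb wxejs oaza griqe zwj
Final line count: 7

Answer: 7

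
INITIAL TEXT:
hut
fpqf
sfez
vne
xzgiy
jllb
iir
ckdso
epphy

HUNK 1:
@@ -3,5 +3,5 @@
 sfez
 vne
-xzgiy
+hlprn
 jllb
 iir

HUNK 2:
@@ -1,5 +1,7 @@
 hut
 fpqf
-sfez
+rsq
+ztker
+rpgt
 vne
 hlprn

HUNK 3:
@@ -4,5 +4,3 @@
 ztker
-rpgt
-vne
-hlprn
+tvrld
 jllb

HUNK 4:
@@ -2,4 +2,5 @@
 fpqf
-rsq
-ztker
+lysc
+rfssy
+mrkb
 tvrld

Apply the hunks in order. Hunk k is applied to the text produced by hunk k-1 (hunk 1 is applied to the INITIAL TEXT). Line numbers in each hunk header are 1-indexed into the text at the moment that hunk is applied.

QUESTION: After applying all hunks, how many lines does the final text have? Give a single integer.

Answer: 10

Derivation:
Hunk 1: at line 3 remove [xzgiy] add [hlprn] -> 9 lines: hut fpqf sfez vne hlprn jllb iir ckdso epphy
Hunk 2: at line 1 remove [sfez] add [rsq,ztker,rpgt] -> 11 lines: hut fpqf rsq ztker rpgt vne hlprn jllb iir ckdso epphy
Hunk 3: at line 4 remove [rpgt,vne,hlprn] add [tvrld] -> 9 lines: hut fpqf rsq ztker tvrld jllb iir ckdso epphy
Hunk 4: at line 2 remove [rsq,ztker] add [lysc,rfssy,mrkb] -> 10 lines: hut fpqf lysc rfssy mrkb tvrld jllb iir ckdso epphy
Final line count: 10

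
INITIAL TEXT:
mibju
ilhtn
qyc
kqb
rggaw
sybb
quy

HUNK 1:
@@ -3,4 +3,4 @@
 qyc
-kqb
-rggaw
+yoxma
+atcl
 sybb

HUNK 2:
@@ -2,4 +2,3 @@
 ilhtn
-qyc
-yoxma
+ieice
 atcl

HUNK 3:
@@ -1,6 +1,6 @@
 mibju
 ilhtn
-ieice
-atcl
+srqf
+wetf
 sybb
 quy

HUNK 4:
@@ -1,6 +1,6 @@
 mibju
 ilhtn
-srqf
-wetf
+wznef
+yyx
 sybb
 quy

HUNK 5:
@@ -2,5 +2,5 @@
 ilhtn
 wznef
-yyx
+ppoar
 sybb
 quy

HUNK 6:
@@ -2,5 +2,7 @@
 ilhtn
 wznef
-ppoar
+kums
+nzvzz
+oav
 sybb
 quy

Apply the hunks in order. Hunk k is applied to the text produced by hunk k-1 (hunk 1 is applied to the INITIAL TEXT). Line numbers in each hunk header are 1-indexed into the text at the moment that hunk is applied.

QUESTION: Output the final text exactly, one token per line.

Hunk 1: at line 3 remove [kqb,rggaw] add [yoxma,atcl] -> 7 lines: mibju ilhtn qyc yoxma atcl sybb quy
Hunk 2: at line 2 remove [qyc,yoxma] add [ieice] -> 6 lines: mibju ilhtn ieice atcl sybb quy
Hunk 3: at line 1 remove [ieice,atcl] add [srqf,wetf] -> 6 lines: mibju ilhtn srqf wetf sybb quy
Hunk 4: at line 1 remove [srqf,wetf] add [wznef,yyx] -> 6 lines: mibju ilhtn wznef yyx sybb quy
Hunk 5: at line 2 remove [yyx] add [ppoar] -> 6 lines: mibju ilhtn wznef ppoar sybb quy
Hunk 6: at line 2 remove [ppoar] add [kums,nzvzz,oav] -> 8 lines: mibju ilhtn wznef kums nzvzz oav sybb quy

Answer: mibju
ilhtn
wznef
kums
nzvzz
oav
sybb
quy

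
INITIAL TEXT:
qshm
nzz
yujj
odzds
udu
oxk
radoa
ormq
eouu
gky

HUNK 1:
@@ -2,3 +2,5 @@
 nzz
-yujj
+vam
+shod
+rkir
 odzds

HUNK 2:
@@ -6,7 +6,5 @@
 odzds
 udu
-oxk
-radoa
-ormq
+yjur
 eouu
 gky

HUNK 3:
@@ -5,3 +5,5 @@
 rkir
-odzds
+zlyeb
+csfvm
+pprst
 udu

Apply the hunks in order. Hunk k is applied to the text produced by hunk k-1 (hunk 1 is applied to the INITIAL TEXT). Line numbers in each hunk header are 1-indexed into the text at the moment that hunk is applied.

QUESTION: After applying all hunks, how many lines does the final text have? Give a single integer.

Hunk 1: at line 2 remove [yujj] add [vam,shod,rkir] -> 12 lines: qshm nzz vam shod rkir odzds udu oxk radoa ormq eouu gky
Hunk 2: at line 6 remove [oxk,radoa,ormq] add [yjur] -> 10 lines: qshm nzz vam shod rkir odzds udu yjur eouu gky
Hunk 3: at line 5 remove [odzds] add [zlyeb,csfvm,pprst] -> 12 lines: qshm nzz vam shod rkir zlyeb csfvm pprst udu yjur eouu gky
Final line count: 12

Answer: 12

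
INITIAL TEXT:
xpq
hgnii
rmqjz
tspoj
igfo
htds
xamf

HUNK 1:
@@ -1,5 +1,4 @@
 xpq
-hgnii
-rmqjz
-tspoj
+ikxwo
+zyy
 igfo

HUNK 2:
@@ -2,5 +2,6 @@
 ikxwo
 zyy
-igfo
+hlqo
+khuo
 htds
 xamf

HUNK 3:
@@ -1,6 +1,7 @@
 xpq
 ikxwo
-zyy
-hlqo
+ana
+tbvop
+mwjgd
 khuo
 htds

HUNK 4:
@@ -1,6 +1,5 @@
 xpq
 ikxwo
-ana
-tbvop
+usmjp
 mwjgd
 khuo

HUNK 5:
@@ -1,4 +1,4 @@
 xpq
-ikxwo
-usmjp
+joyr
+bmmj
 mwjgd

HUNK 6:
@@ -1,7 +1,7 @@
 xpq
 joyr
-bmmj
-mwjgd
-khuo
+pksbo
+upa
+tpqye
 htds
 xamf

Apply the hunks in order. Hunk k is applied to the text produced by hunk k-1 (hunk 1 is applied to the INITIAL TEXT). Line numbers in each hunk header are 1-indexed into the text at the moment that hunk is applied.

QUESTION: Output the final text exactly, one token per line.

Answer: xpq
joyr
pksbo
upa
tpqye
htds
xamf

Derivation:
Hunk 1: at line 1 remove [hgnii,rmqjz,tspoj] add [ikxwo,zyy] -> 6 lines: xpq ikxwo zyy igfo htds xamf
Hunk 2: at line 2 remove [igfo] add [hlqo,khuo] -> 7 lines: xpq ikxwo zyy hlqo khuo htds xamf
Hunk 3: at line 1 remove [zyy,hlqo] add [ana,tbvop,mwjgd] -> 8 lines: xpq ikxwo ana tbvop mwjgd khuo htds xamf
Hunk 4: at line 1 remove [ana,tbvop] add [usmjp] -> 7 lines: xpq ikxwo usmjp mwjgd khuo htds xamf
Hunk 5: at line 1 remove [ikxwo,usmjp] add [joyr,bmmj] -> 7 lines: xpq joyr bmmj mwjgd khuo htds xamf
Hunk 6: at line 1 remove [bmmj,mwjgd,khuo] add [pksbo,upa,tpqye] -> 7 lines: xpq joyr pksbo upa tpqye htds xamf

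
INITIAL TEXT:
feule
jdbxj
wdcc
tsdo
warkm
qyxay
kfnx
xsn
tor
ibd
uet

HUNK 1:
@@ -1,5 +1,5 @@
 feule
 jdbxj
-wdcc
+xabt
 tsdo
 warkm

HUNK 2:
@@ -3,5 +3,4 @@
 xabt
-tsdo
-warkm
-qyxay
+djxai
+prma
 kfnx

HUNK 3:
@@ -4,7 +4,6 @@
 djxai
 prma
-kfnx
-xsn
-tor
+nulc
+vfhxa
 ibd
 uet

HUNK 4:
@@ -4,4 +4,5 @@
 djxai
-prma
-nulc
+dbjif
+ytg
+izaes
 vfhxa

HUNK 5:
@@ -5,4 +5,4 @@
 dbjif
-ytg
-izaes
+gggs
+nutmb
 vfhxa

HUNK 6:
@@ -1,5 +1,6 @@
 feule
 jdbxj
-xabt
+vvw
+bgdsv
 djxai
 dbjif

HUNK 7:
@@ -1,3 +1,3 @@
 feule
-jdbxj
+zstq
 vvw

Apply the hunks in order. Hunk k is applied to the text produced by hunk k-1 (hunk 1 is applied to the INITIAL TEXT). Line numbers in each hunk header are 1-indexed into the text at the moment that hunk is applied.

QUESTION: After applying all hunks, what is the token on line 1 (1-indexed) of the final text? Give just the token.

Answer: feule

Derivation:
Hunk 1: at line 1 remove [wdcc] add [xabt] -> 11 lines: feule jdbxj xabt tsdo warkm qyxay kfnx xsn tor ibd uet
Hunk 2: at line 3 remove [tsdo,warkm,qyxay] add [djxai,prma] -> 10 lines: feule jdbxj xabt djxai prma kfnx xsn tor ibd uet
Hunk 3: at line 4 remove [kfnx,xsn,tor] add [nulc,vfhxa] -> 9 lines: feule jdbxj xabt djxai prma nulc vfhxa ibd uet
Hunk 4: at line 4 remove [prma,nulc] add [dbjif,ytg,izaes] -> 10 lines: feule jdbxj xabt djxai dbjif ytg izaes vfhxa ibd uet
Hunk 5: at line 5 remove [ytg,izaes] add [gggs,nutmb] -> 10 lines: feule jdbxj xabt djxai dbjif gggs nutmb vfhxa ibd uet
Hunk 6: at line 1 remove [xabt] add [vvw,bgdsv] -> 11 lines: feule jdbxj vvw bgdsv djxai dbjif gggs nutmb vfhxa ibd uet
Hunk 7: at line 1 remove [jdbxj] add [zstq] -> 11 lines: feule zstq vvw bgdsv djxai dbjif gggs nutmb vfhxa ibd uet
Final line 1: feule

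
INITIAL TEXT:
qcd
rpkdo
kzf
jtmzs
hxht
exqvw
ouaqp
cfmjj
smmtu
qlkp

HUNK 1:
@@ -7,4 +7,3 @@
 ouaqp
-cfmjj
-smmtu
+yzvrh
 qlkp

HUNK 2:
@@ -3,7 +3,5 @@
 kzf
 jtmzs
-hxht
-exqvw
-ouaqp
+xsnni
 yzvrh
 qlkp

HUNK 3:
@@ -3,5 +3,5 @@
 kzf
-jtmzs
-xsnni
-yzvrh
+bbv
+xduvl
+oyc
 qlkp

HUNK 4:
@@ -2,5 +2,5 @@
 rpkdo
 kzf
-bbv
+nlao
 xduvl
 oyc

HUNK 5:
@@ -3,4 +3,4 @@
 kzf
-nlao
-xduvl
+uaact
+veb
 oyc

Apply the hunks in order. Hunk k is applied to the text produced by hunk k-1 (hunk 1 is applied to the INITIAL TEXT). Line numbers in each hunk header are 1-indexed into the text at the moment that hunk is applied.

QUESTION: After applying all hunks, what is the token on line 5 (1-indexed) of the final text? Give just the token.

Answer: veb

Derivation:
Hunk 1: at line 7 remove [cfmjj,smmtu] add [yzvrh] -> 9 lines: qcd rpkdo kzf jtmzs hxht exqvw ouaqp yzvrh qlkp
Hunk 2: at line 3 remove [hxht,exqvw,ouaqp] add [xsnni] -> 7 lines: qcd rpkdo kzf jtmzs xsnni yzvrh qlkp
Hunk 3: at line 3 remove [jtmzs,xsnni,yzvrh] add [bbv,xduvl,oyc] -> 7 lines: qcd rpkdo kzf bbv xduvl oyc qlkp
Hunk 4: at line 2 remove [bbv] add [nlao] -> 7 lines: qcd rpkdo kzf nlao xduvl oyc qlkp
Hunk 5: at line 3 remove [nlao,xduvl] add [uaact,veb] -> 7 lines: qcd rpkdo kzf uaact veb oyc qlkp
Final line 5: veb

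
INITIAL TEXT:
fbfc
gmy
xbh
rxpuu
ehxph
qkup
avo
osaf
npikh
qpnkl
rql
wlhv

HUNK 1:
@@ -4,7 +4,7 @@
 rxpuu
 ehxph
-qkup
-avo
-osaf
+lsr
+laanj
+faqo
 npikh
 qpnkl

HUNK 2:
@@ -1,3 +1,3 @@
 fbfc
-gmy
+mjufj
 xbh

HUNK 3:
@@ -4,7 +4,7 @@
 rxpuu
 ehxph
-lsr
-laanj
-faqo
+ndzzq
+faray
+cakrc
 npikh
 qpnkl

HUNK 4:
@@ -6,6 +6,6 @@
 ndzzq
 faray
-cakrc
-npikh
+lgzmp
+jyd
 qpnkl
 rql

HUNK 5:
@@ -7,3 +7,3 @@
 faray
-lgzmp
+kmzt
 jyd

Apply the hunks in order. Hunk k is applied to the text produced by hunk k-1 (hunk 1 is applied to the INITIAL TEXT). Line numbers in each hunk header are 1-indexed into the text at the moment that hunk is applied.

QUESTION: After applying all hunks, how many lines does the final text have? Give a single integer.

Answer: 12

Derivation:
Hunk 1: at line 4 remove [qkup,avo,osaf] add [lsr,laanj,faqo] -> 12 lines: fbfc gmy xbh rxpuu ehxph lsr laanj faqo npikh qpnkl rql wlhv
Hunk 2: at line 1 remove [gmy] add [mjufj] -> 12 lines: fbfc mjufj xbh rxpuu ehxph lsr laanj faqo npikh qpnkl rql wlhv
Hunk 3: at line 4 remove [lsr,laanj,faqo] add [ndzzq,faray,cakrc] -> 12 lines: fbfc mjufj xbh rxpuu ehxph ndzzq faray cakrc npikh qpnkl rql wlhv
Hunk 4: at line 6 remove [cakrc,npikh] add [lgzmp,jyd] -> 12 lines: fbfc mjufj xbh rxpuu ehxph ndzzq faray lgzmp jyd qpnkl rql wlhv
Hunk 5: at line 7 remove [lgzmp] add [kmzt] -> 12 lines: fbfc mjufj xbh rxpuu ehxph ndzzq faray kmzt jyd qpnkl rql wlhv
Final line count: 12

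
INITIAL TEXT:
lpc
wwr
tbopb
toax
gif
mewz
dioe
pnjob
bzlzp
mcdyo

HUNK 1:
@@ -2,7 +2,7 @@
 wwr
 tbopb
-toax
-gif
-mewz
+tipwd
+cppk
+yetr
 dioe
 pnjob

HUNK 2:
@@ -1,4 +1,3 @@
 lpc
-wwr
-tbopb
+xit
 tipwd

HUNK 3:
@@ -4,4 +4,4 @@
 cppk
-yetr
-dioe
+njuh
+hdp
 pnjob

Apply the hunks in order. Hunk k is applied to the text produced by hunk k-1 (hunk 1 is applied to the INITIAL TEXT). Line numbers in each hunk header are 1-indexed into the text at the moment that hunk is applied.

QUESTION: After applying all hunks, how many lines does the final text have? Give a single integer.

Hunk 1: at line 2 remove [toax,gif,mewz] add [tipwd,cppk,yetr] -> 10 lines: lpc wwr tbopb tipwd cppk yetr dioe pnjob bzlzp mcdyo
Hunk 2: at line 1 remove [wwr,tbopb] add [xit] -> 9 lines: lpc xit tipwd cppk yetr dioe pnjob bzlzp mcdyo
Hunk 3: at line 4 remove [yetr,dioe] add [njuh,hdp] -> 9 lines: lpc xit tipwd cppk njuh hdp pnjob bzlzp mcdyo
Final line count: 9

Answer: 9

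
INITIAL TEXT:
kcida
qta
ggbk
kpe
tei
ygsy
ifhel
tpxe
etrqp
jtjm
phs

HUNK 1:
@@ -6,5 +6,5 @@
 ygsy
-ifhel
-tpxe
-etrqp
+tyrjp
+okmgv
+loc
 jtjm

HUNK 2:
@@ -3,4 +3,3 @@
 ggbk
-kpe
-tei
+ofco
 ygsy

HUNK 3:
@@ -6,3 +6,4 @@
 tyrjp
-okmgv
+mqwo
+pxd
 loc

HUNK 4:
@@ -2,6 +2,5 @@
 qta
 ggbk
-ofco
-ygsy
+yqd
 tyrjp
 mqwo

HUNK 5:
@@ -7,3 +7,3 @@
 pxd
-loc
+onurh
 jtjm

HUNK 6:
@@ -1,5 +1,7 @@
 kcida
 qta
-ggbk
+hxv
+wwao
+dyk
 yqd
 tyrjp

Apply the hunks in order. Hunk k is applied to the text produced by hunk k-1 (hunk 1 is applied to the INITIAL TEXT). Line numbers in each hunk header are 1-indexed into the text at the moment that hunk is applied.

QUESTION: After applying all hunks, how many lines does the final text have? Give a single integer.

Answer: 12

Derivation:
Hunk 1: at line 6 remove [ifhel,tpxe,etrqp] add [tyrjp,okmgv,loc] -> 11 lines: kcida qta ggbk kpe tei ygsy tyrjp okmgv loc jtjm phs
Hunk 2: at line 3 remove [kpe,tei] add [ofco] -> 10 lines: kcida qta ggbk ofco ygsy tyrjp okmgv loc jtjm phs
Hunk 3: at line 6 remove [okmgv] add [mqwo,pxd] -> 11 lines: kcida qta ggbk ofco ygsy tyrjp mqwo pxd loc jtjm phs
Hunk 4: at line 2 remove [ofco,ygsy] add [yqd] -> 10 lines: kcida qta ggbk yqd tyrjp mqwo pxd loc jtjm phs
Hunk 5: at line 7 remove [loc] add [onurh] -> 10 lines: kcida qta ggbk yqd tyrjp mqwo pxd onurh jtjm phs
Hunk 6: at line 1 remove [ggbk] add [hxv,wwao,dyk] -> 12 lines: kcida qta hxv wwao dyk yqd tyrjp mqwo pxd onurh jtjm phs
Final line count: 12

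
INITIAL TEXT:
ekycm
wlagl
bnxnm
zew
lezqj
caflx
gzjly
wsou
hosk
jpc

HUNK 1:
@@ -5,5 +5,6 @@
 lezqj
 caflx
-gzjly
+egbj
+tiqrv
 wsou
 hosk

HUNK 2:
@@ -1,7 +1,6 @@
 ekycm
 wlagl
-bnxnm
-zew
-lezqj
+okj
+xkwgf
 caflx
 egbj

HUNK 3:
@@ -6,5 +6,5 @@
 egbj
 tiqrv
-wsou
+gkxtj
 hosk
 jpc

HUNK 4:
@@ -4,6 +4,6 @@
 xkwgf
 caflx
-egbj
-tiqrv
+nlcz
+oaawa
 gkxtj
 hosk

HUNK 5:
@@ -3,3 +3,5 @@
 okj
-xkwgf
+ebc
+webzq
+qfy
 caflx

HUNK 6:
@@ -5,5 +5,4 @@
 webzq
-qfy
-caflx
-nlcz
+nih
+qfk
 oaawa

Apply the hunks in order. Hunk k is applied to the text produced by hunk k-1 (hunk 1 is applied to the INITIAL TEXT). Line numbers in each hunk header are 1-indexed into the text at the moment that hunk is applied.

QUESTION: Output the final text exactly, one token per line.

Answer: ekycm
wlagl
okj
ebc
webzq
nih
qfk
oaawa
gkxtj
hosk
jpc

Derivation:
Hunk 1: at line 5 remove [gzjly] add [egbj,tiqrv] -> 11 lines: ekycm wlagl bnxnm zew lezqj caflx egbj tiqrv wsou hosk jpc
Hunk 2: at line 1 remove [bnxnm,zew,lezqj] add [okj,xkwgf] -> 10 lines: ekycm wlagl okj xkwgf caflx egbj tiqrv wsou hosk jpc
Hunk 3: at line 6 remove [wsou] add [gkxtj] -> 10 lines: ekycm wlagl okj xkwgf caflx egbj tiqrv gkxtj hosk jpc
Hunk 4: at line 4 remove [egbj,tiqrv] add [nlcz,oaawa] -> 10 lines: ekycm wlagl okj xkwgf caflx nlcz oaawa gkxtj hosk jpc
Hunk 5: at line 3 remove [xkwgf] add [ebc,webzq,qfy] -> 12 lines: ekycm wlagl okj ebc webzq qfy caflx nlcz oaawa gkxtj hosk jpc
Hunk 6: at line 5 remove [qfy,caflx,nlcz] add [nih,qfk] -> 11 lines: ekycm wlagl okj ebc webzq nih qfk oaawa gkxtj hosk jpc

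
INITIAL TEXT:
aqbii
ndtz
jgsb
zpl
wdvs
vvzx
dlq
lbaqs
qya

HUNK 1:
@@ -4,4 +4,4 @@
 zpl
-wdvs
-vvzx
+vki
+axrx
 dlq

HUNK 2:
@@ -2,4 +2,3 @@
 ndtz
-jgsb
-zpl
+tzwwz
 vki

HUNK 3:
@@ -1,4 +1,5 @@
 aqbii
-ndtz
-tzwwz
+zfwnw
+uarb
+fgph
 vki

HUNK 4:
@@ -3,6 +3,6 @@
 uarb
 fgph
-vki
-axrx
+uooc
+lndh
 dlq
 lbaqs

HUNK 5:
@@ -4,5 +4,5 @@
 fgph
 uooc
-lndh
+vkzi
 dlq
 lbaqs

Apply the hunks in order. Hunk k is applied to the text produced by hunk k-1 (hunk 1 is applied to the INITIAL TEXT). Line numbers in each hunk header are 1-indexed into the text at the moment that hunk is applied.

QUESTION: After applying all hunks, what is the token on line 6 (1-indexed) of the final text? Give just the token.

Hunk 1: at line 4 remove [wdvs,vvzx] add [vki,axrx] -> 9 lines: aqbii ndtz jgsb zpl vki axrx dlq lbaqs qya
Hunk 2: at line 2 remove [jgsb,zpl] add [tzwwz] -> 8 lines: aqbii ndtz tzwwz vki axrx dlq lbaqs qya
Hunk 3: at line 1 remove [ndtz,tzwwz] add [zfwnw,uarb,fgph] -> 9 lines: aqbii zfwnw uarb fgph vki axrx dlq lbaqs qya
Hunk 4: at line 3 remove [vki,axrx] add [uooc,lndh] -> 9 lines: aqbii zfwnw uarb fgph uooc lndh dlq lbaqs qya
Hunk 5: at line 4 remove [lndh] add [vkzi] -> 9 lines: aqbii zfwnw uarb fgph uooc vkzi dlq lbaqs qya
Final line 6: vkzi

Answer: vkzi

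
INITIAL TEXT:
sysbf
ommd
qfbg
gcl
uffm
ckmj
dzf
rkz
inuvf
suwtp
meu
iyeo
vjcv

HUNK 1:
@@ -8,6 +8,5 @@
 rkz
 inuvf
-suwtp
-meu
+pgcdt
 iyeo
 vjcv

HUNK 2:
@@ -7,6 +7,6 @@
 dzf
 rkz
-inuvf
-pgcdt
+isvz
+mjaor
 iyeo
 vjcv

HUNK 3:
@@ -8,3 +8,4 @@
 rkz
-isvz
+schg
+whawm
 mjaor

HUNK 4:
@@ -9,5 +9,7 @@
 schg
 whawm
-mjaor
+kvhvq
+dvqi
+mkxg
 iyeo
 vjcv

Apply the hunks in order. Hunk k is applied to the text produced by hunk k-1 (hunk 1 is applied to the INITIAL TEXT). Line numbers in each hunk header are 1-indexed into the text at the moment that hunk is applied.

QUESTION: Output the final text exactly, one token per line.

Hunk 1: at line 8 remove [suwtp,meu] add [pgcdt] -> 12 lines: sysbf ommd qfbg gcl uffm ckmj dzf rkz inuvf pgcdt iyeo vjcv
Hunk 2: at line 7 remove [inuvf,pgcdt] add [isvz,mjaor] -> 12 lines: sysbf ommd qfbg gcl uffm ckmj dzf rkz isvz mjaor iyeo vjcv
Hunk 3: at line 8 remove [isvz] add [schg,whawm] -> 13 lines: sysbf ommd qfbg gcl uffm ckmj dzf rkz schg whawm mjaor iyeo vjcv
Hunk 4: at line 9 remove [mjaor] add [kvhvq,dvqi,mkxg] -> 15 lines: sysbf ommd qfbg gcl uffm ckmj dzf rkz schg whawm kvhvq dvqi mkxg iyeo vjcv

Answer: sysbf
ommd
qfbg
gcl
uffm
ckmj
dzf
rkz
schg
whawm
kvhvq
dvqi
mkxg
iyeo
vjcv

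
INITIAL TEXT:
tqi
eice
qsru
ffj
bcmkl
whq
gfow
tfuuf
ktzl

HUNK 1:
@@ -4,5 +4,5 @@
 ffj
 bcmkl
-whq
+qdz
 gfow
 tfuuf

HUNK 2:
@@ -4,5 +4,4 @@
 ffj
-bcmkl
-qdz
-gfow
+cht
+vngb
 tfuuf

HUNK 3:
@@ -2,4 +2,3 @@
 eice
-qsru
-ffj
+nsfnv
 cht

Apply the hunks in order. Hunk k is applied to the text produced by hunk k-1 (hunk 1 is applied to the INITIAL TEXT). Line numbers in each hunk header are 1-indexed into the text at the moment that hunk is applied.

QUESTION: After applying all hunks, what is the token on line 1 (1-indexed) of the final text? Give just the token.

Answer: tqi

Derivation:
Hunk 1: at line 4 remove [whq] add [qdz] -> 9 lines: tqi eice qsru ffj bcmkl qdz gfow tfuuf ktzl
Hunk 2: at line 4 remove [bcmkl,qdz,gfow] add [cht,vngb] -> 8 lines: tqi eice qsru ffj cht vngb tfuuf ktzl
Hunk 3: at line 2 remove [qsru,ffj] add [nsfnv] -> 7 lines: tqi eice nsfnv cht vngb tfuuf ktzl
Final line 1: tqi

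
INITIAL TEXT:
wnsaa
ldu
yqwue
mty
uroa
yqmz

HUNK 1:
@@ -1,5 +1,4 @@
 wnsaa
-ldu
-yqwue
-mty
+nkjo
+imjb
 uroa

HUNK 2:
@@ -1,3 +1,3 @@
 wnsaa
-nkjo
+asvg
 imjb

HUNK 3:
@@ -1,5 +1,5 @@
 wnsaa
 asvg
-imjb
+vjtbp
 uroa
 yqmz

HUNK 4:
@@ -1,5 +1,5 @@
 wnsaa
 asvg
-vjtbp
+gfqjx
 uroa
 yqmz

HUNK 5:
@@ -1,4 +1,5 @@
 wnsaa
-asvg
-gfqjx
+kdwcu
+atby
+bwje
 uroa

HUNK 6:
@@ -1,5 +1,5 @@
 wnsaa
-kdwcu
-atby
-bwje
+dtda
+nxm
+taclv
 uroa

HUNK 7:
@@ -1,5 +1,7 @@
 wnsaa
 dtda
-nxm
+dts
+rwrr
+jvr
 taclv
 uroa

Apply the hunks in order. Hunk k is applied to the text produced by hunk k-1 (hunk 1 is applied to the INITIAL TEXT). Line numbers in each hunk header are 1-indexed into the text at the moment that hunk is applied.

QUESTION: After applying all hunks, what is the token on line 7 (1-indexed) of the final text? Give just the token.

Answer: uroa

Derivation:
Hunk 1: at line 1 remove [ldu,yqwue,mty] add [nkjo,imjb] -> 5 lines: wnsaa nkjo imjb uroa yqmz
Hunk 2: at line 1 remove [nkjo] add [asvg] -> 5 lines: wnsaa asvg imjb uroa yqmz
Hunk 3: at line 1 remove [imjb] add [vjtbp] -> 5 lines: wnsaa asvg vjtbp uroa yqmz
Hunk 4: at line 1 remove [vjtbp] add [gfqjx] -> 5 lines: wnsaa asvg gfqjx uroa yqmz
Hunk 5: at line 1 remove [asvg,gfqjx] add [kdwcu,atby,bwje] -> 6 lines: wnsaa kdwcu atby bwje uroa yqmz
Hunk 6: at line 1 remove [kdwcu,atby,bwje] add [dtda,nxm,taclv] -> 6 lines: wnsaa dtda nxm taclv uroa yqmz
Hunk 7: at line 1 remove [nxm] add [dts,rwrr,jvr] -> 8 lines: wnsaa dtda dts rwrr jvr taclv uroa yqmz
Final line 7: uroa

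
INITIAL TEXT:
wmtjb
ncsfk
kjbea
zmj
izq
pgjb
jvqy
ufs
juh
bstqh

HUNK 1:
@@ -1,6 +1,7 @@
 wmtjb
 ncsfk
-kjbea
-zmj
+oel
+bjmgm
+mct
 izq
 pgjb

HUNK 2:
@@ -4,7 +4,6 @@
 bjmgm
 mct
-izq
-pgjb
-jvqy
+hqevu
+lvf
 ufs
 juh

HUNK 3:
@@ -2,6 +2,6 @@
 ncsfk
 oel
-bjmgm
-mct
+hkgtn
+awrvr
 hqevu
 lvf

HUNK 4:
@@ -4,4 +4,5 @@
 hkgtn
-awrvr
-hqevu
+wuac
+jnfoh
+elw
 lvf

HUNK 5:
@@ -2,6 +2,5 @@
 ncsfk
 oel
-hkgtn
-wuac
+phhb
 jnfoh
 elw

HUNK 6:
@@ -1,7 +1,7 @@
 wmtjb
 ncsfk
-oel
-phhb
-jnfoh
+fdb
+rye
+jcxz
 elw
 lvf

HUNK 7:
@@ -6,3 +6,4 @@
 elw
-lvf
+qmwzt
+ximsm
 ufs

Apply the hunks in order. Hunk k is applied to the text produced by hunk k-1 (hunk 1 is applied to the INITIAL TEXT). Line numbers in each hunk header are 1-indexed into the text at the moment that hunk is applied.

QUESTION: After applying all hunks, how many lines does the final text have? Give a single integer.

Hunk 1: at line 1 remove [kjbea,zmj] add [oel,bjmgm,mct] -> 11 lines: wmtjb ncsfk oel bjmgm mct izq pgjb jvqy ufs juh bstqh
Hunk 2: at line 4 remove [izq,pgjb,jvqy] add [hqevu,lvf] -> 10 lines: wmtjb ncsfk oel bjmgm mct hqevu lvf ufs juh bstqh
Hunk 3: at line 2 remove [bjmgm,mct] add [hkgtn,awrvr] -> 10 lines: wmtjb ncsfk oel hkgtn awrvr hqevu lvf ufs juh bstqh
Hunk 4: at line 4 remove [awrvr,hqevu] add [wuac,jnfoh,elw] -> 11 lines: wmtjb ncsfk oel hkgtn wuac jnfoh elw lvf ufs juh bstqh
Hunk 5: at line 2 remove [hkgtn,wuac] add [phhb] -> 10 lines: wmtjb ncsfk oel phhb jnfoh elw lvf ufs juh bstqh
Hunk 6: at line 1 remove [oel,phhb,jnfoh] add [fdb,rye,jcxz] -> 10 lines: wmtjb ncsfk fdb rye jcxz elw lvf ufs juh bstqh
Hunk 7: at line 6 remove [lvf] add [qmwzt,ximsm] -> 11 lines: wmtjb ncsfk fdb rye jcxz elw qmwzt ximsm ufs juh bstqh
Final line count: 11

Answer: 11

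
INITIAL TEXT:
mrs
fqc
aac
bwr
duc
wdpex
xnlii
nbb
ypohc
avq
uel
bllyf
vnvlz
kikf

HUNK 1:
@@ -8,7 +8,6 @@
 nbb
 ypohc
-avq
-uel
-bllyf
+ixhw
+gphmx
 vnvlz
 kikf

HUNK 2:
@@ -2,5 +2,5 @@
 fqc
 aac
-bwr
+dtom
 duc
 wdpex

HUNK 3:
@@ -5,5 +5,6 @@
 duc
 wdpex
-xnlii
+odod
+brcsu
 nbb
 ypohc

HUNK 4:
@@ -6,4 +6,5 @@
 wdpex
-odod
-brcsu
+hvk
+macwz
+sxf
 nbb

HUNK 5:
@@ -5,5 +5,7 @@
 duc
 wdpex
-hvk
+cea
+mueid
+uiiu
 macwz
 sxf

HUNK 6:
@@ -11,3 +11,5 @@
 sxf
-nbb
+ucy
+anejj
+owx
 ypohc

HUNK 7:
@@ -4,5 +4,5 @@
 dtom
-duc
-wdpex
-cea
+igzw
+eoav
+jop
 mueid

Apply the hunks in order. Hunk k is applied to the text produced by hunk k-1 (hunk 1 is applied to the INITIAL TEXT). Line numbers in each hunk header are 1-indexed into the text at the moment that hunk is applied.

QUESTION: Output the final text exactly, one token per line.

Answer: mrs
fqc
aac
dtom
igzw
eoav
jop
mueid
uiiu
macwz
sxf
ucy
anejj
owx
ypohc
ixhw
gphmx
vnvlz
kikf

Derivation:
Hunk 1: at line 8 remove [avq,uel,bllyf] add [ixhw,gphmx] -> 13 lines: mrs fqc aac bwr duc wdpex xnlii nbb ypohc ixhw gphmx vnvlz kikf
Hunk 2: at line 2 remove [bwr] add [dtom] -> 13 lines: mrs fqc aac dtom duc wdpex xnlii nbb ypohc ixhw gphmx vnvlz kikf
Hunk 3: at line 5 remove [xnlii] add [odod,brcsu] -> 14 lines: mrs fqc aac dtom duc wdpex odod brcsu nbb ypohc ixhw gphmx vnvlz kikf
Hunk 4: at line 6 remove [odod,brcsu] add [hvk,macwz,sxf] -> 15 lines: mrs fqc aac dtom duc wdpex hvk macwz sxf nbb ypohc ixhw gphmx vnvlz kikf
Hunk 5: at line 5 remove [hvk] add [cea,mueid,uiiu] -> 17 lines: mrs fqc aac dtom duc wdpex cea mueid uiiu macwz sxf nbb ypohc ixhw gphmx vnvlz kikf
Hunk 6: at line 11 remove [nbb] add [ucy,anejj,owx] -> 19 lines: mrs fqc aac dtom duc wdpex cea mueid uiiu macwz sxf ucy anejj owx ypohc ixhw gphmx vnvlz kikf
Hunk 7: at line 4 remove [duc,wdpex,cea] add [igzw,eoav,jop] -> 19 lines: mrs fqc aac dtom igzw eoav jop mueid uiiu macwz sxf ucy anejj owx ypohc ixhw gphmx vnvlz kikf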